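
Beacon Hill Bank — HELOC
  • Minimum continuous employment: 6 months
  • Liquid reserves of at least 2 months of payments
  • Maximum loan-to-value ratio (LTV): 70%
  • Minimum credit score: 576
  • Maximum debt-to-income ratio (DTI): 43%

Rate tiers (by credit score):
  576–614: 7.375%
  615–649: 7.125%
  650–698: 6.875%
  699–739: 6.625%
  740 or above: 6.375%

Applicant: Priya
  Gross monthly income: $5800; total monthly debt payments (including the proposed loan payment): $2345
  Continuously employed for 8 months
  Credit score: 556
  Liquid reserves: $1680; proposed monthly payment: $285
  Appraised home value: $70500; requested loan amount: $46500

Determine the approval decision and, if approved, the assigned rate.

Credit score 556 < 576 (below minimum)
Reserves: 1,680 ÷ 285 = 5.9 months (meets 2-month minimum)
DTI: 2,345 ÷ 5,800 = 40.4%, within the 43% cap
LTV = 46,500/70,500 = 66% ≤ 70%
Employment 8 ≥ 6 months
Not all requirements met → denied.

Denied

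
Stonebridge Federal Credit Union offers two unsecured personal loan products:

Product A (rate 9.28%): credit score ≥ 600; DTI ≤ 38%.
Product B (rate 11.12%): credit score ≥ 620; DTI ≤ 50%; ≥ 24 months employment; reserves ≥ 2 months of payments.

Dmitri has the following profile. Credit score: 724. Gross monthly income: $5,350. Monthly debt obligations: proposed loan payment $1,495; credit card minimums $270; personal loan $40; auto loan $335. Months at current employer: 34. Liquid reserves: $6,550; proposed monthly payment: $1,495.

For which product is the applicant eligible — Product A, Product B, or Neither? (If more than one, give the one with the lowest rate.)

Total debts = (1,495 + 270 + 40 + 335) = 2,140; DTI = 2,140/5,350 = 40%.
Reserves = 6,550/1,495 = 4.4 months.
Product A: score 724 ≥ 600; DTI 40% > 38% → does not qualify.
Product B: score 724 ≥ 620; DTI 40% ≤ 50%; employment 34 ≥ 24 mo; reserves 4.4 ≥ 2 mo → qualifies.

Product B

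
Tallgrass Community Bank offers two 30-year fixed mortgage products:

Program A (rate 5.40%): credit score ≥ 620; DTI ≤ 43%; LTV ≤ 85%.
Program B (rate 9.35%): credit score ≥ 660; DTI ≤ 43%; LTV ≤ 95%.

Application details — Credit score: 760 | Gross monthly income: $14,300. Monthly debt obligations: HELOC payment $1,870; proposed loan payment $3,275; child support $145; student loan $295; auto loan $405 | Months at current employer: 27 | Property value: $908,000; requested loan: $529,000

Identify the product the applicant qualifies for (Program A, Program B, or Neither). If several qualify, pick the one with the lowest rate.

Total debts = (1,870 + 3,275 + 145 + 295 + 405) = 5,990; DTI = 5,990/14,300 = 41.9%.
LTV = 529,000/908,000 = 58.3%.
Program A: score 760 ≥ 620; DTI 41.9% ≤ 43%; LTV 58.3% ≤ 85% → qualifies.
Program B: score 760 ≥ 660; DTI 41.9% ≤ 43%; LTV 58.3% ≤ 95% → qualifies.
Qualifying: Program A, Program B. Lowest rate is 5.40% → Program A.

Program A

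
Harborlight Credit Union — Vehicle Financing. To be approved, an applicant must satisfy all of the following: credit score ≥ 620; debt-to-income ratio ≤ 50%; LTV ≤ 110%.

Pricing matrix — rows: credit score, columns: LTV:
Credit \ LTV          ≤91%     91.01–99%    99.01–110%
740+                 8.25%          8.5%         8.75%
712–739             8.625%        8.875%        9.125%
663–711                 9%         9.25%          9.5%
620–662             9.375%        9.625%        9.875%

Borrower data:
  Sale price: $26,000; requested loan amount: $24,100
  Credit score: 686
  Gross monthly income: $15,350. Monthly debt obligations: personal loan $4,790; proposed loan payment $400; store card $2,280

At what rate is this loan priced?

9.25%

Credit score 686 ≥ 620; Total monthly debts = (4,790 + 400 + 2,280) = 7,470. DTI = 7,470/15,350 = 48.7% ≤ 50%
LTV = 24,100/26,000 = 92.7% ≤ 110%
Credit 686 → row 663–711; LTV 92.7% → column 91.01–99%. Grid cell → 9.25%.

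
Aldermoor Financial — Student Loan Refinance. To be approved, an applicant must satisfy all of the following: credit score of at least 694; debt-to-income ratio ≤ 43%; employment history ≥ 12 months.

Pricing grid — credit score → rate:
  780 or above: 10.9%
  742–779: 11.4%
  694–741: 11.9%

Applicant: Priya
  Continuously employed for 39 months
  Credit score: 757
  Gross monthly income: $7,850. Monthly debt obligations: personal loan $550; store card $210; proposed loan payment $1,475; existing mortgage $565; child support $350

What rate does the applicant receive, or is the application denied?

Credit score 757 ≥ 694 (meets minimum)
Total monthly debts = (550 + 210 + 1,475 + 565 + 350) = 3,150. Debt-to-income = 3,150/7,850 = 40.1% — meets 43% limit
Employment 39 ≥ 12 months
All requirements met. Score 757 falls in the 742–779 tier → 11.4%.

Approved at 11.4%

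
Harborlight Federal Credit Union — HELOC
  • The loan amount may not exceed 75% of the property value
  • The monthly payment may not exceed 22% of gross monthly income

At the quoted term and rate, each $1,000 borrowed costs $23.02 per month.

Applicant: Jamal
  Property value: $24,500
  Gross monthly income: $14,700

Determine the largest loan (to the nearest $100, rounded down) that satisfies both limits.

$18,300

Payment cap: 22% × $14,700 = $3,234/month.
At $23.02 per $1,000, that supports 3,234/23.02 × 1,000 ≈ $140,486 → $140,400.
LTV cap: 75% × $24,500 = $18,375 → $18,300.
Binding constraint: loan-to-value.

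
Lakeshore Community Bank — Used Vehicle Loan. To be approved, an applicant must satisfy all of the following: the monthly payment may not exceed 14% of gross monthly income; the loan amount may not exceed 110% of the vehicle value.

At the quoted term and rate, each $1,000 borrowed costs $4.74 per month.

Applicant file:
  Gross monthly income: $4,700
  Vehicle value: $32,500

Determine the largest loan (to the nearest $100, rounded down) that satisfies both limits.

$35,700

Payment cap: 14% × $4,700 = $658/month.
At $4.74 per $1,000, that supports 658/4.74 × 1,000 ≈ $138,818 → $138,800.
LTV cap: 110% × $32,500 = $35,750 → $35,700.
Binding constraint: loan-to-value.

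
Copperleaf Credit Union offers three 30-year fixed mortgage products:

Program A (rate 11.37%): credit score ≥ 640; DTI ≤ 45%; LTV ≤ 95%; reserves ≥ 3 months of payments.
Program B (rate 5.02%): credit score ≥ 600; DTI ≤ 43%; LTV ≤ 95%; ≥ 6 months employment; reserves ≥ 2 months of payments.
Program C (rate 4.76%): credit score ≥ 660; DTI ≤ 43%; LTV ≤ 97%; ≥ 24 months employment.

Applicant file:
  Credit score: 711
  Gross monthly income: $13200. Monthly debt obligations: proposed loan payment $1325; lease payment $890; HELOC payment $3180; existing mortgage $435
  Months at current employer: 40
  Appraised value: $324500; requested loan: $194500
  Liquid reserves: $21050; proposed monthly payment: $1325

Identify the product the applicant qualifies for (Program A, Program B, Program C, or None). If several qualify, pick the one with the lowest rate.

Program A

Total debts = (1,325 + 890 + 3,180 + 435) = 5,830; DTI = 5,830/13,200 = 44.2%.
LTV = 194,500/324,500 = 59.9%.
Reserves = 21,050/1,325 = 15.9 months.
Program A: score 711 ≥ 640; DTI 44.2% ≤ 45%; LTV 59.9% ≤ 95%; reserves 15.9 ≥ 3 mo → qualifies.
Program B: score 711 ≥ 600; DTI 44.2% > 43%; LTV 59.9% ≤ 95%; employment 40 ≥ 6 mo; reserves 15.9 ≥ 2 mo → does not qualify.
Program C: score 711 ≥ 660; DTI 44.2% > 43%; LTV 59.9% ≤ 97%; employment 40 ≥ 24 mo → does not qualify.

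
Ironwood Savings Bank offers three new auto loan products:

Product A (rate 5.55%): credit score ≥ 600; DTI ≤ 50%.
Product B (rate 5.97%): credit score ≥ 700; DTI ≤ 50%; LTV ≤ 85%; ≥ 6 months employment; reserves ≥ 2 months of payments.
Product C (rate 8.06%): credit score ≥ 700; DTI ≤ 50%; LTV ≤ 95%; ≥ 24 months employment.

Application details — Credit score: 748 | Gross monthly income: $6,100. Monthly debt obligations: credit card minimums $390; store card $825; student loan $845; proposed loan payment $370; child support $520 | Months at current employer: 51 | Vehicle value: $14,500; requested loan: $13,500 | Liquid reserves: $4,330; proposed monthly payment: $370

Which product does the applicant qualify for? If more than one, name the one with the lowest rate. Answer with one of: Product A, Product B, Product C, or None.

Product A

Total debts = (390 + 825 + 845 + 370 + 520) = 2,950; DTI = 2,950/6,100 = 48.4%.
LTV = 13,500/14,500 = 93.1%.
Reserves = 4,330/370 = 11.7 months.
Product A: score 748 ≥ 600; DTI 48.4% ≤ 50% → qualifies.
Product B: score 748 ≥ 700; DTI 48.4% ≤ 50%; LTV 93.1% > 85%; employment 51 ≥ 6 mo; reserves 11.7 ≥ 2 mo → does not qualify.
Product C: score 748 ≥ 700; DTI 48.4% ≤ 50%; LTV 93.1% ≤ 95%; employment 51 ≥ 24 mo → qualifies.
Qualifying: Product A, Product C. Lowest rate is 5.55% → Product A.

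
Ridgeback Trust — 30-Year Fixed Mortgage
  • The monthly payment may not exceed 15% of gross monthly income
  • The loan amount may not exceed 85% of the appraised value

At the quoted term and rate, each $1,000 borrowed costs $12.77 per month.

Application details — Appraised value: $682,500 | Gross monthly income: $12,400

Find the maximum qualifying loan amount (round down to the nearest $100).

$145,600

Payment cap: 15% × $12,400 = $1,860/month.
At $12.77 per $1,000, that supports 1,860/12.77 × 1,000 ≈ $145,653 → $145,600.
LTV cap: 85% × $682,500 = $580,125 → $580,100.
Binding constraint: payment-to-income.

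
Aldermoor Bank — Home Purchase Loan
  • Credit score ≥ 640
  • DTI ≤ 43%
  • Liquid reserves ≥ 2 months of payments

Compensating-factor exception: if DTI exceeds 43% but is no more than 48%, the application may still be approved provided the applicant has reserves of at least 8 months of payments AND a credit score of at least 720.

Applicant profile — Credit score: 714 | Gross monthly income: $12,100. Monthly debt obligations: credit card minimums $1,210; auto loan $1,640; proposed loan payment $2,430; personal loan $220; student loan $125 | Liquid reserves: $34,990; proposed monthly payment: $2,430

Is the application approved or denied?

Credit score 714 ≥ 640 (meets base)
Total debts = (1,210 + 1,640 + 2,430 + 220 + 125) = 5,625. DTI = 5,625/12,100 = 46.5% > 43% — standard DTI limit exceeded.
Reserves = 34,990/2,430 = 14.4 months ≥ 2
DTI 46.5% is within the 43%–48% exception band; checking compensating factors.
Reserves 14.4 ≥ 8 months; credit score 714 < 720.
Override conditions not both satisfied; exception does not apply.

Denied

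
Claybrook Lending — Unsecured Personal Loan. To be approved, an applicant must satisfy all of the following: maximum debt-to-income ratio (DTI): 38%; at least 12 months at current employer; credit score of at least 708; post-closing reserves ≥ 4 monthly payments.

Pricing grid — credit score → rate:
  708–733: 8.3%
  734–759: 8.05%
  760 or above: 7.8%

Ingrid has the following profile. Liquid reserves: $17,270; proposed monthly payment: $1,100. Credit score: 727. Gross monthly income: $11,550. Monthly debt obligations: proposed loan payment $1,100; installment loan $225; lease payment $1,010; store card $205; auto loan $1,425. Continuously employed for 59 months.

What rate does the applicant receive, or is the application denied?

Approved at 8.3%

Credit score 727 ≥ 708 (meets minimum)
Total monthly debts = (1,100 + 225 + 1,010 + 205 + 1,425) = 3,965. Debt-to-income = 3,965/11,550 = 34.3% — meets 38% limit
Employment 59 ≥ 12 months
Liquid reserves cover 17,270/1,100 = 15.7 months — ≥ 4 required
All requirements met. Score 727 falls in the 708–733 tier → 8.3%.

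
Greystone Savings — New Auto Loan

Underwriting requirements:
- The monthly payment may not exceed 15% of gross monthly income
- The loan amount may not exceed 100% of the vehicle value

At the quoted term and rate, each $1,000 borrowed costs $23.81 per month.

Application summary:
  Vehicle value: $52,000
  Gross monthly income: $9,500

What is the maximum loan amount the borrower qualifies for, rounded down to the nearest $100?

$52,000

Payment cap: 15% × $9,500 = $1,425/month.
At $23.81 per $1,000, that supports 1,425/23.81 × 1,000 ≈ $59,848 → $59,800.
LTV cap: 100% × $52,000 = $52,000 → $52,000.
Binding constraint: loan-to-value.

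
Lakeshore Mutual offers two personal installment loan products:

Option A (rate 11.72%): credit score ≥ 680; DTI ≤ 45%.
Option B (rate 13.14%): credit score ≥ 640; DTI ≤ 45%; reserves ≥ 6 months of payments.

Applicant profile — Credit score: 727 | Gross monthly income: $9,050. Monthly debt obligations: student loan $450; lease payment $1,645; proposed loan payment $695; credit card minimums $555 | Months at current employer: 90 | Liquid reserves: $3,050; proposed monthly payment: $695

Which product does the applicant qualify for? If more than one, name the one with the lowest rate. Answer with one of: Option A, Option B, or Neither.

Option A

Total debts = (450 + 1,645 + 695 + 555) = 3,345; DTI = 3,345/9,050 = 37%.
Reserves = 3,050/695 = 4.4 months.
Option A: score 727 ≥ 680; DTI 37% ≤ 45% → qualifies.
Option B: score 727 ≥ 640; DTI 37% ≤ 45%; reserves 4.4 < 6 mo → does not qualify.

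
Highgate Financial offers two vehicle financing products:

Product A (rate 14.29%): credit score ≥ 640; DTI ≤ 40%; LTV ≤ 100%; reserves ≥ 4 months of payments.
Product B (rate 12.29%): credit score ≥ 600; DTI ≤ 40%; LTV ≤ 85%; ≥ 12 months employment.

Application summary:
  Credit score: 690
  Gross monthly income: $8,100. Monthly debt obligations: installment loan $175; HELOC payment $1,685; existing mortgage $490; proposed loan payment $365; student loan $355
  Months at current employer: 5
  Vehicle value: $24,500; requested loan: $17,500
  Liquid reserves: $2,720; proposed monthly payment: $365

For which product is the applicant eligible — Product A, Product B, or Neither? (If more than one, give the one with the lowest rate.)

Product A

Total debts = (175 + 1,685 + 490 + 365 + 355) = 3,070; DTI = 3,070/8,100 = 37.9%.
LTV = 17,500/24,500 = 71.4%.
Reserves = 2,720/365 = 7.5 months.
Product A: score 690 ≥ 640; DTI 37.9% ≤ 40%; LTV 71.4% ≤ 100%; reserves 7.5 ≥ 4 mo → qualifies.
Product B: score 690 ≥ 600; DTI 37.9% ≤ 40%; LTV 71.4% ≤ 85%; employment 5 < 12 mo → does not qualify.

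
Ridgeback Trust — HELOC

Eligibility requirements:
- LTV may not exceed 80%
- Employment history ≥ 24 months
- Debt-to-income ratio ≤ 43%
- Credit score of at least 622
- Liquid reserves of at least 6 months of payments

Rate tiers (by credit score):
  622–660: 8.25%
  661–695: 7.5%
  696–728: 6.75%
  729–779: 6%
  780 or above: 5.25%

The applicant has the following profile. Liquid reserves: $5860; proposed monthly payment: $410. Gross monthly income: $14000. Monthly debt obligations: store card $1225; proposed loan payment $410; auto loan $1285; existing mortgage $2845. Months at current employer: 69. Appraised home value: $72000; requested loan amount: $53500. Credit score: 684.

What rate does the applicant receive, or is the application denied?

Approved at 7.5%

Credit score 684 ≥ 622 (meets minimum)
Total monthly debts = (1,225 + 410 + 1,285 + 2,845) = 5,765. Debt-to-income = 5,765/14,000 = 41.2% — meets 43% limit
Reserves = 5,860/410 = 14.3 months ≥ 6
Employment 69 ≥ 24 months
LTV = 53,500/72,000 = 74.3% ≤ 80%
All requirements met. Score 684 falls in the 661–695 tier → 7.5%.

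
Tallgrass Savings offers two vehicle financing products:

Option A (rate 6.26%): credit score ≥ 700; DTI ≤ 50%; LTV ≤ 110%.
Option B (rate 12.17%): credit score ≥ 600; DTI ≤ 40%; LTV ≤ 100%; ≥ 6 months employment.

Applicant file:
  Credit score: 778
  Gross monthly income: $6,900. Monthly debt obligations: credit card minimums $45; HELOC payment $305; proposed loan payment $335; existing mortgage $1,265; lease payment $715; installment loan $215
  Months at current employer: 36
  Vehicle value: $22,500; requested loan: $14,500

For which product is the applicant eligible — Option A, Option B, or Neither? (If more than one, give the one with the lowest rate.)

Total debts = (45 + 305 + 335 + 1,265 + 715 + 215) = 2,880; DTI = 2,880/6,900 = 41.7%.
LTV = 14,500/22,500 = 64.4%.
Option A: score 778 ≥ 700; DTI 41.7% ≤ 50%; LTV 64.4% ≤ 110% → qualifies.
Option B: score 778 ≥ 600; DTI 41.7% > 40%; LTV 64.4% ≤ 100%; employment 36 ≥ 6 mo → does not qualify.

Option A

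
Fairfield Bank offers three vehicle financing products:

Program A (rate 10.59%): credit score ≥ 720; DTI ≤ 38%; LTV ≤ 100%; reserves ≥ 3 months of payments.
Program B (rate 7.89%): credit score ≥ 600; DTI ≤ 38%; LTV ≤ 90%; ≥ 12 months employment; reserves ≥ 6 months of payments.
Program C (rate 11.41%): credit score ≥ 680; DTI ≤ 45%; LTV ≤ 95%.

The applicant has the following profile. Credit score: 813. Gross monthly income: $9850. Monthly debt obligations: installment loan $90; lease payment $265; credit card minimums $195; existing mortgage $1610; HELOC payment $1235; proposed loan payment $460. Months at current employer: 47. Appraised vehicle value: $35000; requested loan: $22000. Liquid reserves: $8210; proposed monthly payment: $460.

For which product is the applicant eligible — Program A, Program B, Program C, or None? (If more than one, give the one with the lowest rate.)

Program C

Total debts = (90 + 265 + 195 + 1,610 + 1,235 + 460) = 3,855; DTI = 3,855/9,850 = 39.1%.
LTV = 22,000/35,000 = 62.9%.
Reserves = 8,210/460 = 17.8 months.
Program A: score 813 ≥ 720; DTI 39.1% > 38%; LTV 62.9% ≤ 100%; reserves 17.8 ≥ 3 mo → does not qualify.
Program B: score 813 ≥ 600; DTI 39.1% > 38%; LTV 62.9% ≤ 90%; employment 47 ≥ 12 mo; reserves 17.8 ≥ 6 mo → does not qualify.
Program C: score 813 ≥ 680; DTI 39.1% ≤ 45%; LTV 62.9% ≤ 95% → qualifies.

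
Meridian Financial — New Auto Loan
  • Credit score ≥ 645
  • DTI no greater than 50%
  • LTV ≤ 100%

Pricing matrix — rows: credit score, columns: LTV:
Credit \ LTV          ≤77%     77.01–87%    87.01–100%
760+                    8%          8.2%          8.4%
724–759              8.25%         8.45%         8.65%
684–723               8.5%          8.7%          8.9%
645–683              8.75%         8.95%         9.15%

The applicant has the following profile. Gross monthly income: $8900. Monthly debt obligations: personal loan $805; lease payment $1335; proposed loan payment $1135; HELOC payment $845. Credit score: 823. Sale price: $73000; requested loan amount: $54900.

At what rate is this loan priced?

Credit score 823 ≥ 645; Total monthly debts = (805 + 1,335 + 1,135 + 845) = 4,120. DTI = 4,120/8,900 = 46.3% ≤ 50%
LTV = 54,900/73,000 = 75.2% ≤ 100%
Row: 823 falls in 760+. Column: 75.2% falls in ≤77%. Rate = 8%.

8%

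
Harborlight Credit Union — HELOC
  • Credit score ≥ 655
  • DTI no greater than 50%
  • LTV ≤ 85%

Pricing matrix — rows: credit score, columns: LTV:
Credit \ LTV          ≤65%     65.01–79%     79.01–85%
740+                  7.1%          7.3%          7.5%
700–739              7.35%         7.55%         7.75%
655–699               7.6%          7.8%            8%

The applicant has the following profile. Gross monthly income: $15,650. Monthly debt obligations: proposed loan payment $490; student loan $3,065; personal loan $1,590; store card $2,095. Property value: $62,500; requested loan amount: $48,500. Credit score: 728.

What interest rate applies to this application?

7.55%

Credit score 728 ≥ 655; Total monthly debts = (490 + 3,065 + 1,590 + 2,095) = 7,240. Debt-to-income = 7,240/15,650 = 46.3% — meets 50% limit
LTV: 48,500 ÷ 62,500 = 77.6%, within 85% cap
Row: 728 falls in 700–739. Column: 77.6% falls in 65.01–79%. Rate = 7.55%.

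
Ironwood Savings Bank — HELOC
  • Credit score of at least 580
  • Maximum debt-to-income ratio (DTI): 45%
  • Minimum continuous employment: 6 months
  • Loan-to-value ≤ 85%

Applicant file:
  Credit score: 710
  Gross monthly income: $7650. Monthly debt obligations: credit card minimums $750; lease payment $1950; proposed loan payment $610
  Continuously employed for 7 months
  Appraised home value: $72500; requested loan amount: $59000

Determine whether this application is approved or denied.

Credit score 710 ≥ 580 (meets)
Total monthly debts = (750 + 1,950 + 610) = 3,310. Debt-to-income = 3,310/7,650 = 43.3% — meets 45% limit
Employment 7 ≥ 6 months
LTV: 59,000 ÷ 72,500 = 81.4%, within 85% cap
All criteria satisfied.

Approved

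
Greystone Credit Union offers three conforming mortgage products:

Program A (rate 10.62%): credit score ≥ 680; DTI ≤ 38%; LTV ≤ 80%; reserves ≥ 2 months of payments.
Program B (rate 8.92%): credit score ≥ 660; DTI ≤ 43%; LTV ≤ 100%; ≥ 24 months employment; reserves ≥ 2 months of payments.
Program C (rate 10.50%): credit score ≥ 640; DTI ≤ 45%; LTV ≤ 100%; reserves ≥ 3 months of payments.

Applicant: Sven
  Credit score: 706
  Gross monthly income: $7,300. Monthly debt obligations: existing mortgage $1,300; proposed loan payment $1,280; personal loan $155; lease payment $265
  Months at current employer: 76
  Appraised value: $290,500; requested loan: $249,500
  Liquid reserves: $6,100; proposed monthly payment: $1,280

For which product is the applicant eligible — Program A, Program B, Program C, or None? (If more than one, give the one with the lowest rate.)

Program B

Total debts = (1,300 + 1,280 + 155 + 265) = 3,000; DTI = 3,000/7,300 = 41.1%.
LTV = 249,500/290,500 = 85.9%.
Reserves = 6,100/1,280 = 4.8 months.
Program A: score 706 ≥ 680; DTI 41.1% > 38%; LTV 85.9% > 80%; reserves 4.8 ≥ 2 mo → does not qualify.
Program B: score 706 ≥ 660; DTI 41.1% ≤ 43%; LTV 85.9% ≤ 100%; employment 76 ≥ 24 mo; reserves 4.8 ≥ 2 mo → qualifies.
Program C: score 706 ≥ 640; DTI 41.1% ≤ 45%; LTV 85.9% ≤ 100%; reserves 4.8 ≥ 3 mo → qualifies.
Qualifying: Program B, Program C. Lowest rate is 8.92% → Program B.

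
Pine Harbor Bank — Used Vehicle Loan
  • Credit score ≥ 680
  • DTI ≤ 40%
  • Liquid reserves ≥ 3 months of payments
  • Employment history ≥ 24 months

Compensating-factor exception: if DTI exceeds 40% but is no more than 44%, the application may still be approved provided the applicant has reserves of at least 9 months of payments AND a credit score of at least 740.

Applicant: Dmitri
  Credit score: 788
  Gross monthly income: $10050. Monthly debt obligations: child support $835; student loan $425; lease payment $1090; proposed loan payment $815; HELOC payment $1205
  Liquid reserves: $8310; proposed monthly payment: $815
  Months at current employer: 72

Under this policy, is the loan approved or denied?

Credit score 788 ≥ 680 (meets base)
Total debts = (835 + 425 + 1,090 + 815 + 1,205) = 4,370. DTI: 4,370 ÷ 10,050 = 43.5%, over the 40% base limit.
Reserves: 8,310 ÷ 815 = 10.2 months (meets 3-month minimum)
Employment 72 ≥ 24 months
43.5% falls in the override range (40%–44%), so the compensating-factor test applies.
Override check — reserves: 10.2 mo (ok); score: 788 (ok).
Both override conditions satisfied; DTI exception granted.

Approved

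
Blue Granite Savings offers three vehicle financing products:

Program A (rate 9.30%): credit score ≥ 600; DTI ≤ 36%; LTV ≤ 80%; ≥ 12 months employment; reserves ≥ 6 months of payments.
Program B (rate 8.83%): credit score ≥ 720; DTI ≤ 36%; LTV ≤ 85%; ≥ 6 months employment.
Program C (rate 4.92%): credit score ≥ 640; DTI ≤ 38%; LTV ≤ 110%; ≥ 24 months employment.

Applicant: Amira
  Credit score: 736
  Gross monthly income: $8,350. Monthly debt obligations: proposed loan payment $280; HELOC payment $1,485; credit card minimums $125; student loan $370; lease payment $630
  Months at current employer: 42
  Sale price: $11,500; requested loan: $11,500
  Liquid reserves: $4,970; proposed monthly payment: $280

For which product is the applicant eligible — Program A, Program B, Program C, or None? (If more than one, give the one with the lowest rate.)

Total debts = (280 + 1,485 + 125 + 370 + 630) = 2,890; DTI = 2,890/8,350 = 34.6%.
LTV = 11,500/11,500 = 100%.
Reserves = 4,970/280 = 17.8 months.
Program A: score 736 ≥ 600; DTI 34.6% ≤ 36%; LTV 100% > 80%; employment 42 ≥ 12 mo; reserves 17.8 ≥ 6 mo → does not qualify.
Program B: score 736 ≥ 720; DTI 34.6% ≤ 36%; LTV 100% > 85%; employment 42 ≥ 6 mo → does not qualify.
Program C: score 736 ≥ 640; DTI 34.6% ≤ 38%; LTV 100% ≤ 110%; employment 42 ≥ 24 mo → qualifies.

Program C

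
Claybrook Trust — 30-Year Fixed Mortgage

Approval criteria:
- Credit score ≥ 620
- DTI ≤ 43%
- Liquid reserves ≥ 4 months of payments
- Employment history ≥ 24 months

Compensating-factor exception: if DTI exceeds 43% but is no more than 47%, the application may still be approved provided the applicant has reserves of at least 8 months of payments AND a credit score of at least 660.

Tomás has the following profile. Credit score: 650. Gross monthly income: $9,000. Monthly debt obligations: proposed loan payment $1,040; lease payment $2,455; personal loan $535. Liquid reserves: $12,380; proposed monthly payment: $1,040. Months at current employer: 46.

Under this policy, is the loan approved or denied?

Denied

Credit score 650 ≥ 620 (meets base)
Total debts = (1,040 + 2,455 + 535) = 4,030. DTI = 4,030/9,000 = 44.8% > 43% — standard DTI limit exceeded.
Liquid reserves cover 12,380/1,040 = 11.9 months — ≥ 4 required
Employment 46 ≥ 24 months
DTI 44.8% is within the 43%–47% exception band; checking compensating factors.
Override check — reserves: 11.9 mo (ok); score: 650 (below 660).
Compensating-factor requirement not fully met.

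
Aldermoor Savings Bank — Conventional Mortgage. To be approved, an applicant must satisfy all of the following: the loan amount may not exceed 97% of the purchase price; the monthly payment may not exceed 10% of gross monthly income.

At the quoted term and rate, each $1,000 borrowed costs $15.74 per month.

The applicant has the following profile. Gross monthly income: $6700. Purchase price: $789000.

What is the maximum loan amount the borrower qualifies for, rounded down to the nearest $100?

Payment cap: 10% × $6,700 = $670/month.
At $15.74 per $1,000, that supports 670/15.74 × 1,000 ≈ $42,566 → $42,500.
LTV cap: 97% × $789,000 = $765,330 → $765,300.
Binding constraint: payment-to-income.

$42,500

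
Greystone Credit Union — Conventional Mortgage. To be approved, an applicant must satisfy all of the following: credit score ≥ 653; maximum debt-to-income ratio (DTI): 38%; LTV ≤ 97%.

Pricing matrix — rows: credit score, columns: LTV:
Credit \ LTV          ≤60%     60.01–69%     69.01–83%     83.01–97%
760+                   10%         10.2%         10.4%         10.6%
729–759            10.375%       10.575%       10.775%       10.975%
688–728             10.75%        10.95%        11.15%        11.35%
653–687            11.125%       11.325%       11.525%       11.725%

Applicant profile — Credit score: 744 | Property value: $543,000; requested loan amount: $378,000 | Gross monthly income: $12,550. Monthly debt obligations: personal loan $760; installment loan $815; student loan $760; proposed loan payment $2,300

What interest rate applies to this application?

Credit score 744 ≥ 653; Total monthly debts = (760 + 815 + 760 + 2,300) = 4,635. DTI = 4,635/12,550 = 36.9% ≤ 38%
LTV: 378,000 ÷ 543,000 = 69.6%, within 97% cap
Score 744 is in the 729–759 band; LTV 69.6% is in the 69.01–83% band → 10.775%.

10.775%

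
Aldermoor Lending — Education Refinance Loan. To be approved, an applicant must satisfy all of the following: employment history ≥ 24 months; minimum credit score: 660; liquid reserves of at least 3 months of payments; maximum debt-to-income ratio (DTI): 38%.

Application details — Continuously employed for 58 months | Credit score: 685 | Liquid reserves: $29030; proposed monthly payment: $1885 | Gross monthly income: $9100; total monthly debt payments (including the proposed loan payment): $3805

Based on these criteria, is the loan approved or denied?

Employment 58 ≥ 24 months
Credit score 685 ≥ 660 (meets)
Reserves: 29,030 ÷ 1,885 = 15.4 months (meets 3-month minimum)
DTI: 3,805 ÷ 9,100 = 41.8%, exceeds the 38% cap
Fails on DTI.

Denied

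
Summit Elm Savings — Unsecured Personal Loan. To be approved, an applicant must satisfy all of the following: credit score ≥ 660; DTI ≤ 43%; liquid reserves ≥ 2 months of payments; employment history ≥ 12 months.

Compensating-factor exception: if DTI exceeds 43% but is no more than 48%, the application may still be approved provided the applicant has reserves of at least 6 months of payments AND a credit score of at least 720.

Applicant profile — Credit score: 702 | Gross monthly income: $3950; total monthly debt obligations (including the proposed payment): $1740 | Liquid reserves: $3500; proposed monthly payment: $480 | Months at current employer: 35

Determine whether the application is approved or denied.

Credit score 702 ≥ 660 (meets base)
DTI: 1,740 ÷ 3,950 = 44.1%, over the 43% base limit.
Reserves: 3,500 ÷ 480 = 7.3 months (meets 2-month minimum)
Employment 35 ≥ 12 months
DTI 44.1% is within the 43%–48% exception band; checking compensating factors.
Reserves 7.3 ≥ 6 months; credit score 702 < 720.
Compensating-factor requirement not fully met.

Denied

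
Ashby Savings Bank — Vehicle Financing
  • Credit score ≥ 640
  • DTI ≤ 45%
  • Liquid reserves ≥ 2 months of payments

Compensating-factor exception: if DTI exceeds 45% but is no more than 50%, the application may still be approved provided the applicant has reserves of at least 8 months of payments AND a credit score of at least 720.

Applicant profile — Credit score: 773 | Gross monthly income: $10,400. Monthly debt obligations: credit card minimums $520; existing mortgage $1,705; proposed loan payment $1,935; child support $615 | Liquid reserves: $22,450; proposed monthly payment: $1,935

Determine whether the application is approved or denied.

Approved

Credit score 773 ≥ 640 (meets base)
Total debts = (520 + 1,705 + 1,935 + 615) = 4,775. DTI: 4,775 ÷ 10,400 = 45.9%, over the 45% base limit.
Liquid reserves cover 22,450/1,935 = 11.6 months — ≥ 2 required
45.9% falls in the override range (45%–50%), so the compensating-factor test applies.
Reserves 11.6 ≥ 8 months; credit score 773 ≥ 720.
Both override conditions satisfied; DTI exception granted.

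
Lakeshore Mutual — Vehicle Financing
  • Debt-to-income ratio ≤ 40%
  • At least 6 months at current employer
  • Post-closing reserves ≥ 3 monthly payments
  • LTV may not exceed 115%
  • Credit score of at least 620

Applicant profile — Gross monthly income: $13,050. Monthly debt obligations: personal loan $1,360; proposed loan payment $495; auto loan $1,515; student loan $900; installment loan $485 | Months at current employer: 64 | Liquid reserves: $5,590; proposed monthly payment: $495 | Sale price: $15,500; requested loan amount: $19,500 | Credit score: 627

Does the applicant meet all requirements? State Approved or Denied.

Denied

Total monthly debts = (1,360 + 495 + 1,515 + 900 + 485) = 4,755. DTI: 4,755 ÷ 13,050 = 36.4%, within the 40% cap
Employment 64 ≥ 6 months
Liquid reserves cover 5,590/495 = 11.3 months — ≥ 3 required
LTV: 19,500 ÷ 15,500 = 125.8%, exceeds 115% cap
Credit score 627 ≥ 620 (meets)
Fails on LTV.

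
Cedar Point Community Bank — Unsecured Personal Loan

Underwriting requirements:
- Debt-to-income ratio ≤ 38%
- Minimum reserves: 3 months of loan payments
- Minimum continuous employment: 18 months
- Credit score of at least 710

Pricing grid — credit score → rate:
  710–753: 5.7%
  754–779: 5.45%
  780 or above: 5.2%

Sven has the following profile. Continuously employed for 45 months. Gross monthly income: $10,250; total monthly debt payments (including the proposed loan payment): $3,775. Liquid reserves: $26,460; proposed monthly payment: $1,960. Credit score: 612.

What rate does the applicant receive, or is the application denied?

Denied

Credit score 612 < 710 (below minimum)
Reserves: 26,460 ÷ 1,960 = 13.5 months (meets 3-month minimum)
DTI: 3,775 ÷ 10,250 = 36.8%, within the 38% cap
Employment 45 ≥ 18 months
Not all requirements met → denied.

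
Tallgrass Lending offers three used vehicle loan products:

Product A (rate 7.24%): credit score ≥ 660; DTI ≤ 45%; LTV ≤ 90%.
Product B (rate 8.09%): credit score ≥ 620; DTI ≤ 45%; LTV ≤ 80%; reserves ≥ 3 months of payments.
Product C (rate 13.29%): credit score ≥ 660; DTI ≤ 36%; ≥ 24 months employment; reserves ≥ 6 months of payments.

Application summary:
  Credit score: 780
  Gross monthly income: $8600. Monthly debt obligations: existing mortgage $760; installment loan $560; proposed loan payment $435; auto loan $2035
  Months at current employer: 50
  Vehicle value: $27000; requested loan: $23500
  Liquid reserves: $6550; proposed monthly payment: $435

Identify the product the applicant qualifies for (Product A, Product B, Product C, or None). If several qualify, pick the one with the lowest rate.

Total debts = (760 + 560 + 435 + 2,035) = 3,790; DTI = 3,790/8,600 = 44.1%.
LTV = 23,500/27,000 = 87%.
Reserves = 6,550/435 = 15.1 months.
Product A: score 780 ≥ 660; DTI 44.1% ≤ 45%; LTV 87% ≤ 90% → qualifies.
Product B: score 780 ≥ 620; DTI 44.1% ≤ 45%; LTV 87% > 80%; reserves 15.1 ≥ 3 mo → does not qualify.
Product C: score 780 ≥ 660; DTI 44.1% > 36%; employment 50 ≥ 24 mo; reserves 15.1 ≥ 6 mo → does not qualify.

Product A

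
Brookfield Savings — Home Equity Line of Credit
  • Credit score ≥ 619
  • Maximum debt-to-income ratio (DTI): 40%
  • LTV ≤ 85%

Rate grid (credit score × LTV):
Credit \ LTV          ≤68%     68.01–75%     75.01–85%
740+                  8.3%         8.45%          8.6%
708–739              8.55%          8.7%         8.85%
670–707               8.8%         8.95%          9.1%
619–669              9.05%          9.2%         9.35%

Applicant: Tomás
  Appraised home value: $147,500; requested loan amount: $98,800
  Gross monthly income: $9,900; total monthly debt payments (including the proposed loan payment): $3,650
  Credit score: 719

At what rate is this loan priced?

8.55%

Credit score 719 ≥ 619; DTI = 3,650/9,900 = 36.9% ≤ 40%
LTV: 98,800 ÷ 147,500 = 67%, within 85% cap
Score 719 is in the 708–739 band; LTV 67% is in the ≤68% band → 8.55%.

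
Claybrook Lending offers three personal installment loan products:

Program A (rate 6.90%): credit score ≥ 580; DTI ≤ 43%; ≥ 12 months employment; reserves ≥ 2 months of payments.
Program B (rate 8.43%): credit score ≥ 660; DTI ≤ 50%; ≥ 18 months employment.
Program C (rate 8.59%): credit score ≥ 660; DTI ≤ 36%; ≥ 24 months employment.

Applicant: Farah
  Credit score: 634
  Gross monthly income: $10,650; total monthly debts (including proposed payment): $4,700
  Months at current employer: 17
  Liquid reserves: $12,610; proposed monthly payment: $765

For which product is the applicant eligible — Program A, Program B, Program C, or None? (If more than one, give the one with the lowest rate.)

DTI = 4,700/10,650 = 44.1%.
Reserves = 12,610/765 = 16.5 months.
Program A: score 634 ≥ 580; DTI 44.1% > 43%; employment 17 ≥ 12 mo; reserves 16.5 ≥ 2 mo → does not qualify.
Program B: score 634 < 660; DTI 44.1% ≤ 50%; employment 17 < 18 mo → does not qualify.
Program C: score 634 < 660; DTI 44.1% > 36%; employment 17 < 24 mo → does not qualify.

None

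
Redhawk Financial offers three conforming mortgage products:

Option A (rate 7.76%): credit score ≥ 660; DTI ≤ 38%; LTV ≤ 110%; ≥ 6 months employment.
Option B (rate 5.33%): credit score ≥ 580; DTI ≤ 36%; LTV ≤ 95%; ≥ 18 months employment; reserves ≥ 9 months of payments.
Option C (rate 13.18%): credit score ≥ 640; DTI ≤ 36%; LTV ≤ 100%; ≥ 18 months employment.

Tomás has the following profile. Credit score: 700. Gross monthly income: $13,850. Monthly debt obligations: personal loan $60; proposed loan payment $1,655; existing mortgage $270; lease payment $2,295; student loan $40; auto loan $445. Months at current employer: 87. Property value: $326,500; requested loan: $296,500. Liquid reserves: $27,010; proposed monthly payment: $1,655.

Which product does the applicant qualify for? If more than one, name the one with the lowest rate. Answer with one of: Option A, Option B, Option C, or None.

Option B

Total debts = (60 + 1,655 + 270 + 2,295 + 40 + 445) = 4,765; DTI = 4,765/13,850 = 34.4%.
LTV = 296,500/326,500 = 90.8%.
Reserves = 27,010/1,655 = 16.3 months.
Option A: score 700 ≥ 660; DTI 34.4% ≤ 38%; LTV 90.8% ≤ 110%; employment 87 ≥ 6 mo → qualifies.
Option B: score 700 ≥ 580; DTI 34.4% ≤ 36%; LTV 90.8% ≤ 95%; employment 87 ≥ 18 mo; reserves 16.3 ≥ 9 mo → qualifies.
Option C: score 700 ≥ 640; DTI 34.4% ≤ 36%; LTV 90.8% ≤ 100%; employment 87 ≥ 18 mo → qualifies.
Qualifying: Option A, Option B, Option C. Lowest rate is 5.33% → Option B.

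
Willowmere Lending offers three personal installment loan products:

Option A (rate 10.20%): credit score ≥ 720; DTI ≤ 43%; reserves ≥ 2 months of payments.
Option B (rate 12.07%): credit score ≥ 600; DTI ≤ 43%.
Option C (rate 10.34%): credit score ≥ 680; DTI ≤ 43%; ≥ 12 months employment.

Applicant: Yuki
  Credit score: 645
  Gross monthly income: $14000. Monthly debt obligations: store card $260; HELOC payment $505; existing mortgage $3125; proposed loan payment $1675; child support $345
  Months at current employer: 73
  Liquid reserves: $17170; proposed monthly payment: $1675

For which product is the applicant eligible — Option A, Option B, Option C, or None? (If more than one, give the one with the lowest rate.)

Total debts = (260 + 505 + 3,125 + 1,675 + 345) = 5,910; DTI = 5,910/14,000 = 42.2%.
Reserves = 17,170/1,675 = 10.3 months.
Option A: score 645 < 720; DTI 42.2% ≤ 43%; reserves 10.3 ≥ 2 mo → does not qualify.
Option B: score 645 ≥ 600; DTI 42.2% ≤ 43% → qualifies.
Option C: score 645 < 680; DTI 42.2% ≤ 43%; employment 73 ≥ 12 mo → does not qualify.

Option B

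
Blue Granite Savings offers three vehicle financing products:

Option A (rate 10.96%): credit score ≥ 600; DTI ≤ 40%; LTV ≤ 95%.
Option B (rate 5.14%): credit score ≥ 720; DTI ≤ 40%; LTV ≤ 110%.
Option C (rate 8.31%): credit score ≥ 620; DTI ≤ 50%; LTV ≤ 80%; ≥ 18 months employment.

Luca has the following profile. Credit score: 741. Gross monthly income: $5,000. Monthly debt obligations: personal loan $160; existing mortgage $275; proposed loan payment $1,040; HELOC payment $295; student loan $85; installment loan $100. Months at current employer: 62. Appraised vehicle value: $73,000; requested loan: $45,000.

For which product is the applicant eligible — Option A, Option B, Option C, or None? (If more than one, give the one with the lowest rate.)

Option B

Total debts = (160 + 275 + 1,040 + 295 + 85 + 100) = 1,955; DTI = 1,955/5,000 = 39.1%.
LTV = 45,000/73,000 = 61.6%.
Option A: score 741 ≥ 600; DTI 39.1% ≤ 40%; LTV 61.6% ≤ 95% → qualifies.
Option B: score 741 ≥ 720; DTI 39.1% ≤ 40%; LTV 61.6% ≤ 110% → qualifies.
Option C: score 741 ≥ 620; DTI 39.1% ≤ 50%; LTV 61.6% ≤ 80%; employment 62 ≥ 18 mo → qualifies.
Qualifying: Option A, Option B, Option C. Lowest rate is 5.14% → Option B.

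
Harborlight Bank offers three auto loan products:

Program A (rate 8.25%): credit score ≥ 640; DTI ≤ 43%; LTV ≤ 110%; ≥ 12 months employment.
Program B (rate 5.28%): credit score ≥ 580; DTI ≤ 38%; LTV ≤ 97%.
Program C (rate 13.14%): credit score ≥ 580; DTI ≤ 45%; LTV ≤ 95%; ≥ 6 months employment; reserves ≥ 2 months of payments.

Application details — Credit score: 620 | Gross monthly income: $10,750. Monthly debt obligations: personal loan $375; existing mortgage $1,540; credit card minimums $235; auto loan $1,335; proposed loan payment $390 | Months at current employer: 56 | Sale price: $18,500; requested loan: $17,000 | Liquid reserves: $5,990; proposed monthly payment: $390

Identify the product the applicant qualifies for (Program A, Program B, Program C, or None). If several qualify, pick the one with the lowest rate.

Program B

Total debts = (375 + 1,540 + 235 + 1,335 + 390) = 3,875; DTI = 3,875/10,750 = 36%.
LTV = 17,000/18,500 = 91.9%.
Reserves = 5,990/390 = 15.4 months.
Program A: score 620 < 640; DTI 36% ≤ 43%; LTV 91.9% ≤ 110%; employment 56 ≥ 12 mo → does not qualify.
Program B: score 620 ≥ 580; DTI 36% ≤ 38%; LTV 91.9% ≤ 97% → qualifies.
Program C: score 620 ≥ 580; DTI 36% ≤ 45%; LTV 91.9% ≤ 95%; employment 56 ≥ 6 mo; reserves 15.4 ≥ 2 mo → qualifies.
Qualifying: Program B, Program C. Lowest rate is 5.28% → Program B.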